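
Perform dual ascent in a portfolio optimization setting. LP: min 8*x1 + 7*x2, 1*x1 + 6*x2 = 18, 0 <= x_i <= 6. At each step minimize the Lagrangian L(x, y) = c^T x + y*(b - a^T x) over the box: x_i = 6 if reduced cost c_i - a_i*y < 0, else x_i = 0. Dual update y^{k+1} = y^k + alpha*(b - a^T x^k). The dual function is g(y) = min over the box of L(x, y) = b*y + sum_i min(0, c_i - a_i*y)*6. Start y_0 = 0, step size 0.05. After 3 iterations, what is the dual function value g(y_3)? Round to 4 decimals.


Dual ascent for LP: min 8*x1 + 7*x2, 1*x1 + 6*x2 = 18, 0 <= x_i <= 6
Step 1: y^k = 0.0, reduced costs: (8.0, 7.0)
  x^k = (0.0, 0.0), subgradient = b - a^T x = 18.0
  y^{k+1} = 0.0 + 0.05*18.0 = 0.9
Step 2: y^k = 0.9, reduced costs: (7.1, 1.6)
  x^k = (0.0, 0.0), subgradient = b - a^T x = 18.0
  y^{k+1} = 0.9 + 0.05*18.0 = 1.8
Step 3: y^k = 1.8, reduced costs: (6.2, -3.8)
  x^k = (0.0, 6.0), subgradient = b - a^T x = -18.0
  y^{k+1} = 1.8 + 0.05*-18.0 = 0.9
Dual objective at y_3 = 0.9: reduced costs (7.1, 1.6), box minimizer x = (0.0, 0.0)
g(y_3) = b*y + (c1 - a1*y)*x1 + (c2 - a2*y)*x2 = 18*0.9 + 7.1*0.0 + 1.6*0.0 = 16.2 + 0.0 + 0.0 = 16.2


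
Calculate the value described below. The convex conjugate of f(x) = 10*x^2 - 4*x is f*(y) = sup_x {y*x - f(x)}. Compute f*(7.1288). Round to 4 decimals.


f*(y) = sup_x {y*x - a*x^2 - b*x} = sup_x {(y-b)*x - a*x^2}
FOC: (y - b) - 2a*x = 0 => x* = (y - b)/(2a)
x* = (7.1288 + 4)/(2*10) = 0.5564
f*(7.1288) = (y-b)^2/(4a) = (7.1288 + 4)^2/(4*10)
= 123.8502/40 = 3.0963


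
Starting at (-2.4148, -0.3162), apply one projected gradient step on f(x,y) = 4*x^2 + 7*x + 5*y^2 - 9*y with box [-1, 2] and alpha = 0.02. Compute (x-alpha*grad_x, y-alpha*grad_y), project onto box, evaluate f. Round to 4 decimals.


Step 1: Compute gradient at (-2.4148, -0.3162).
grad_x = 2*4*-2.4148 + 7 = -12.3184
grad_y = 2*5*-0.3162 - 9 = -12.162
Step 2: Gradient step.
x_raw = -2.4148 - 0.02*-12.3184 = -2.1684
y_raw = -0.3162 - 0.02*-12.162 = -0.073
Step 3: Project onto [-1, 2].
x_proj = clip(-2.1684) = -1.0
y_proj = clip(-0.073) = -0.073
Step 4: Evaluate f.
f(-1.0, -0.073) = -2.3167


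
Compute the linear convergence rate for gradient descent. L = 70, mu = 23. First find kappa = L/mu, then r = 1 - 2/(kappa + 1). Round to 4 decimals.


Step 1: Compute the condition number.
kappa = L/mu = 70/23 = 3.0435
Step 2: Compute the convergence rate.
r = 1 - 2/(kappa + 1) = 1 - 2*mu/(L + mu) = (L - mu)/(L + mu) = 47/93 = 0.5054


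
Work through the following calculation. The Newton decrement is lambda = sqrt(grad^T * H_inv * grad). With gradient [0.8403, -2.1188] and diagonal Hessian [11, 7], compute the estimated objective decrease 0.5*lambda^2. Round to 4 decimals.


Step 1: H is diagonal, so H^(-1) * g = [0.0764, -0.3027].
Step 2: g^T H^(-1) g = sum_i g_i^2 / H_ii
  = (0.8403)^2/11 + (-2.1188)^2/7
  = 0.0642 + 0.6413 = 0.7055
Step 3: Objective decrease = 0.5 * g^T H^(-1) g = 0.3528


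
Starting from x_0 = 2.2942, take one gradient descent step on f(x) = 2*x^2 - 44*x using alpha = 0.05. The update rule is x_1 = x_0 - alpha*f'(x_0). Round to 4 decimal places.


We compute the gradient at x_0 and apply the update.
f'(x) = 4*x - 44
f'(2.2942) = 4*2.2942 - 44 = -34.8232
x_1 = 2.2942 - 0.05*-34.8232 = 4.0354


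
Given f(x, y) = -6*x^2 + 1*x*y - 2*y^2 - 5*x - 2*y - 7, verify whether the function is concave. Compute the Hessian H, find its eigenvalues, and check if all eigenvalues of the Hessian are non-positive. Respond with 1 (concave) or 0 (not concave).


The Hessian of f(x,y) = -6*x^2 + 1*x*y - 2*y^2 - 5*x - 2*y - 7 is:
H = [[-12, 1], [1, -4]]
Trace = -12 - 4 = -16
Determinant = -12*-4 - (1)^2 = 47
Discriminant = (-16)^2 - 4*47 = 68.0
Eigenvalues: lambda_1 = -12.1231, lambda_2 = -3.8769
The function is concave.

1


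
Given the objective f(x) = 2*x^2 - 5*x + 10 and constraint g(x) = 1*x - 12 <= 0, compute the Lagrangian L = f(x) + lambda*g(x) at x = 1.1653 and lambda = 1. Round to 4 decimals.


Step 1: Evaluate f(x).
f(1.1653) = 2*1.1653^2 - 5*1.1653 + 10 = 6.8893
Step 2: Evaluate g(x).
g(1.1653) = 1*1.1653 - 12 = -10.8347
Step 3: Compute Lagrangian.
L = 6.8893 + 1*-10.8347 = -3.9454


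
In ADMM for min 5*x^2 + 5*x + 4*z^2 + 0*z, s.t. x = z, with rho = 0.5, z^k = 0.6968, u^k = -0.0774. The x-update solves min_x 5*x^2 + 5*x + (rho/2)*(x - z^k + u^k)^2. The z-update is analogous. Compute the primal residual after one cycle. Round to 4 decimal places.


ADMM iteration with rho = 0.5, z^k = 0.6968, u^k = -0.0774
Step 1: x-update.
Minimize 5*x^2 + 5*x + (0.5/2)*(x - 0.6968 - 0.0774)^2
FOC: (2*5 + 0.5)*x = -5 + 0.5*(0.6968 + 0.0774)
x^{k+1} = -0.4393
Step 2: z-update.
Minimize 4*z^2 + 0*z + (0.5/2)*(-0.4393 - z - 0.0774)^2
FOC: (2*4 + 0.5)*z = 0 + 0.5*(-0.4393 - 0.0774)
z^{k+1} = -0.0304
Step 3: u-update.
u^{k+1} = -0.0774 - 0.4393 + 0.0304 = -0.4863
Step 4: Primal residual = |-0.4393 + 0.0304| = 0.4089


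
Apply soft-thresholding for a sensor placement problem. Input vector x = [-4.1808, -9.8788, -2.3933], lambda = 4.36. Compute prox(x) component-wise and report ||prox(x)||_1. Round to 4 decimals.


Soft-thresholding with lambda = 4.36:
prox(-4.1808) = sign(-4.1808)*max(|-4.1808| - 4.36, 0) = 0.0
prox(-9.8788) = sign(-9.8788)*max(|-9.8788| - 4.36, 0) = -5.5188
prox(-2.3933) = sign(-2.3933)*max(|-2.3933| - 4.36, 0) = 0.0
prox(x) = [0.0, -5.5188, 0.0]
||prox(x)||_1 = 0.0 + 5.5188 + 0.0 = 5.5188


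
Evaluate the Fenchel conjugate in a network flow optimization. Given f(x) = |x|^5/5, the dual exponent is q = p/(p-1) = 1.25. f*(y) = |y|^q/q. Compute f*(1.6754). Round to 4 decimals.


The conjugate exponent q satisfies 1/p + 1/q = 1.
p = 5, so q = 5/(5 - 1) = 1.25
|y|^q = 1.6754^1.25 = 1.9061
f*(1.6754) = 1.9061 / 1.25 = 1.5249


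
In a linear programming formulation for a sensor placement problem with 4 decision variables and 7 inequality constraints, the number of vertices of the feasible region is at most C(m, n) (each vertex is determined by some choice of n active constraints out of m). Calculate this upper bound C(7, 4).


Each vertex corresponds to some choice of n active constraints out of m, so the number of vertices is at most C(m, n) = m! / (n!(m-n)!).
m = 7, n = 4
Numerator: 7 * 6 * 5 * 4
Denominator: 4! = 24
C(7, 4) = 35


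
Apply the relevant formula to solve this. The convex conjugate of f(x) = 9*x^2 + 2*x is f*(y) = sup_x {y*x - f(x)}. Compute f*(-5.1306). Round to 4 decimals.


f*(y) = sup_x {y*x - a*x^2 - b*x} = sup_x {(y-b)*x - a*x^2}
FOC: (y - b) - 2a*x = 0 => x* = (y - b)/(2a)
x* = (-5.1306 - 2)/(2*9) = -0.3961
f*(-5.1306) = (y-b)^2/(4a) = (-5.1306 - 2)^2/(4*9)
= 50.8455/36 = 1.4124


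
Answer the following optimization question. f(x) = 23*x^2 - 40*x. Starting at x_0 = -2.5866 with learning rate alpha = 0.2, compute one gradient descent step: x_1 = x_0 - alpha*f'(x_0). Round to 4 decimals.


We compute the gradient at x_0 and apply the update.
f'(x) = 46*x - 40
f'(-2.5866) = 46*-2.5866 - 40 = -158.9836
x_1 = -2.5866 - 0.2*-158.9836 = 29.2101


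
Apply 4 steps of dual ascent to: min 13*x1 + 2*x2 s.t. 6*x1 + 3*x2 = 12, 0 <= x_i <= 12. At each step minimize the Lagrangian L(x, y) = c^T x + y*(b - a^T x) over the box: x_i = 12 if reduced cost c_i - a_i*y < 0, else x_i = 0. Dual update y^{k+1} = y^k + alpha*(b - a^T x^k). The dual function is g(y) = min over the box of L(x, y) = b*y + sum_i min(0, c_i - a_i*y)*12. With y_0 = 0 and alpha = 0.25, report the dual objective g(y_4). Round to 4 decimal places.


Dual ascent for LP: min 13*x1 + 2*x2, 6*x1 + 3*x2 = 12, 0 <= x_i <= 12
Step 1: y^k = 0.0, reduced costs: (13.0, 2.0)
  x^k = (0.0, 0.0), subgradient = b - a^T x = 12.0
  y^{k+1} = 0.0 + 0.25*12.0 = 3.0
Step 2: y^k = 3.0, reduced costs: (-5.0, -7.0)
  x^k = (12.0, 12.0), subgradient = b - a^T x = -96.0
  y^{k+1} = 3.0 + 0.25*-96.0 = -21.0
Step 3: y^k = -21.0, reduced costs: (139.0, 65.0)
  x^k = (0.0, 0.0), subgradient = b - a^T x = 12.0
  y^{k+1} = -21.0 + 0.25*12.0 = -18.0
Step 4: y^k = -18.0, reduced costs: (121.0, 56.0)
  x^k = (0.0, 0.0), subgradient = b - a^T x = 12.0
  y^{k+1} = -18.0 + 0.25*12.0 = -15.0
Dual objective at y_4 = -15.0: reduced costs (103.0, 47.0), box minimizer x = (0.0, 0.0)
g(y_4) = b*y + (c1 - a1*y)*x1 + (c2 - a2*y)*x2 = 12*(-15.0) + 103.0*0.0 + 47.0*0.0 = -180.0 + 0.0 + 0.0 = -180.0


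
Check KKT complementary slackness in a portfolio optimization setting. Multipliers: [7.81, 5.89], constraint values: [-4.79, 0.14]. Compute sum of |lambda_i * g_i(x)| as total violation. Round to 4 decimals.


KKT complementary slackness check:
lambda_1 * g_1 = 7.81 * -4.79 = -37.4099
lambda_2 * g_2 = 5.89 * 0.14 = 0.8246
Total violation = 37.4099 + 0.8246 = 38.2345


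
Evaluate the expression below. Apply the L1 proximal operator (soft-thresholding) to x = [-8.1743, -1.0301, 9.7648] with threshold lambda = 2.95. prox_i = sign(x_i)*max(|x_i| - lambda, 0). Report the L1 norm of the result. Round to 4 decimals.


Soft-thresholding with lambda = 2.95:
prox(-8.1743) = sign(-8.1743)*max(|-8.1743| - 2.95, 0) = -5.2243
prox(-1.0301) = sign(-1.0301)*max(|-1.0301| - 2.95, 0) = 0.0
prox(9.7648) = sign(9.7648)*max(|9.7648| - 2.95, 0) = 6.8148
prox(x) = [-5.2243, 0.0, 6.8148]
||prox(x)||_1 = 5.2243 + 0.0 + 6.8148 = 12.0391


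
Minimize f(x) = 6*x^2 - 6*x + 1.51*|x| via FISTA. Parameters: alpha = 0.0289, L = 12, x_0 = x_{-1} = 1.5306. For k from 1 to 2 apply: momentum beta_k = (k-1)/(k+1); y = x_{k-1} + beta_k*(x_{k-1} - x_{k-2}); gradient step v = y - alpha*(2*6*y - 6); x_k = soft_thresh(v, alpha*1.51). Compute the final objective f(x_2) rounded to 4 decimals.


FISTA on f(x) = 6*x^2 - 6*x + 1.51*|x|
L = 12, alpha = 0.0289
Iteration 1: beta = 0.0, y = 1.5306 + 0.0*(1.5306 - 1.5306) = 1.5306
  grad(y) = 12.3672, v = y - alpha*grad = 1.1732
  prox(v) = soft_thresh(1.1732, 0.0436) = 1.1295
Iteration 2: beta = 0.3333, y = 1.1295 + 0.3333*(1.1295 - 1.5306) = 0.9959
  grad(y) = 5.9504, v = y - alpha*grad = 0.8239
  prox(v) = soft_thresh(0.8239, 0.0436) = 0.7803
f(x_2) = 6*0.7803^2 - 6*0.7803 + 1.51*|0.7803| = 0.1495


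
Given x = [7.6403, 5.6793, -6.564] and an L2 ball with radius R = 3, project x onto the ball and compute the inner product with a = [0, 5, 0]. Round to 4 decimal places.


Step 1: Compute ||x|| (intermediates to 6 decimals).
||x|| = sqrt(7.6403^2 + 5.6793^2 + (-6.564)^2) = 11.563508
Step 2: Project.
Since ||x|| > R, scale = R/||x|| = 3/11.563508 = 0.259437, proj(x) = scale * x
proj(x) = [1.982177, 1.473421, -1.702944]
Step 3: Dot product.
a^T * proj(x) = 0*1.982177 + 5*1.473421 + 0*(-1.702944) = 7.3671


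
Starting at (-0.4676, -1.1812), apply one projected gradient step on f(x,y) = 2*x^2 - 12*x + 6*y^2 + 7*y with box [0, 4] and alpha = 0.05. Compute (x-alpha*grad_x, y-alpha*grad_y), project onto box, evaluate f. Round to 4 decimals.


Step 1: Compute gradient at (-0.4676, -1.1812).
grad_x = 2*2*-0.4676 - 12 = -13.8704
grad_y = 2*6*-1.1812 + 7 = -7.1744
Step 2: Gradient step.
x_raw = -0.4676 - 0.05*-13.8704 = 0.2259
y_raw = -1.1812 - 0.05*-7.1744 = -0.8225
Step 3: Project onto [0, 4].
x_proj = clip(0.2259) = 0.2259
y_proj = clip(-0.8225) = 0.0
Step 4: Evaluate f.
f(0.2259, 0.0) = -2.609


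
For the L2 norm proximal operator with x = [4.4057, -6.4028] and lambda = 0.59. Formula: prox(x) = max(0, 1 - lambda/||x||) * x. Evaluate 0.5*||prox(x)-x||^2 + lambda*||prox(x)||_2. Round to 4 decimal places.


Step 1: Compute ||x||.
||x|| = 7.7721
Step 2: Compute scaling factor.
scale = max(0, 1 - 0.59/7.7721) = 0.9241
Step 3: prox(x) = [4.0713, -5.9167]
||prox(x)|| = 7.1821
Step 4: Proximal objective.
0.5*||prox-x||^2 = 0.1741
lambda*||prox|| = 4.2374
Total = 4.4115


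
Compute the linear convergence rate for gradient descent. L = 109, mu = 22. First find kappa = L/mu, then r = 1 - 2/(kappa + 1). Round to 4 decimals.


Step 1: Compute the condition number.
kappa = L/mu = 109/22 = 4.9545
Step 2: Compute the convergence rate.
r = 1 - 2/(kappa + 1) = 1 - 2*mu/(L + mu) = (L - mu)/(L + mu) = 87/131 = 0.6641


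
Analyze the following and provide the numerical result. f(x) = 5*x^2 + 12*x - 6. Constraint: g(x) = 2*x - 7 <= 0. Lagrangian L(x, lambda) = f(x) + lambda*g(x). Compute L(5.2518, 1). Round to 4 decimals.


Step 1: Evaluate f(x).
f(5.2518) = 5*5.2518^2 + 12*5.2518 - 6 = 194.9286
Step 2: Evaluate g(x).
g(5.2518) = 2*5.2518 - 7 = 3.5036
Step 3: Compute Lagrangian.
L = 194.9286 + 1*3.5036 = 198.4322


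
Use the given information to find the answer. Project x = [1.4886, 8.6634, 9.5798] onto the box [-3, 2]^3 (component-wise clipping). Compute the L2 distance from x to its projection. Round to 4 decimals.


Project each component onto [-3, 2].
clip(1.4886) = 1.4886, clip(8.6634) = 2.0, clip(9.5798) = 2.0
Projection = [1.4886, 2.0, 2.0]
Squared diffs: [0.0, 44.4009, 57.4534]
Distance = sqrt(101.8543) = 10.0923


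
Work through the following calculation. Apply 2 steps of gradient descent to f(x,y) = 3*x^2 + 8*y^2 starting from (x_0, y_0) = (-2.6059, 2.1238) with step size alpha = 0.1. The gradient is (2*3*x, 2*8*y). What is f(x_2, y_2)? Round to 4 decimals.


Gradient descent on f(x,y) = 3*x^2 + 8*y^2.
Starting point: (-2.6059, 2.1238), alpha = 0.1
Step 1: grad_x = 2*3*-2.6059 = -15.6354, grad_y = 2*8*2.1238 = 33.9808
  x_1 = -2.6059 - 0.1*-15.6354 = -1.0424
  y_1 = 2.1238 - 0.1*33.9808 = -1.2743
Step 2: grad_x = 2*3*-1.0424 = -6.2542, grad_y = 2*8*-1.2743 = -20.3885
  x_2 = -1.0424 - 0.1*-6.2542 = -0.4169
  y_2 = -1.2743 - 0.1*-20.3885 = 0.7646
f(-0.4169, 0.7646) = 3*(-0.4169)^2 + 8*0.7646^2 = 5.198


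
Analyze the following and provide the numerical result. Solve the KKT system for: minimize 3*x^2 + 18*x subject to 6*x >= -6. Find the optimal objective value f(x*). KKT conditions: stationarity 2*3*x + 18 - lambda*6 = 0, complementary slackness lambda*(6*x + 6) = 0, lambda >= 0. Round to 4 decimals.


Step 1: Try lambda = 0 (constraint inactive).
x_unc = -18/(2*3) = -3.0
Check: 6*-3.0 = -18.0 < -6 -- violated!
Step 2: Constraint must be active: 6*x = -6
x* = -6/6 = -1.0
lambda = (2*3*(-1.0) + 18)/6 = 2.0
Step 3: Compute optimal value.
f(x*) = 3*(-1.0)^2 + 18*(-1.0) = -15.0


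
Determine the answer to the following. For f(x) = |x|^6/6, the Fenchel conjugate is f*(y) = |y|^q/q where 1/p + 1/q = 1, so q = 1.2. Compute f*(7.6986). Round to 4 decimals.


The conjugate exponent q satisfies 1/p + 1/q = 1.
p = 6, so q = 6/(6 - 1) = 1.2
|y|^q = 7.6986^1.2 = 11.5796
f*(7.6986) = 11.5796 / 1.2 = 9.6497


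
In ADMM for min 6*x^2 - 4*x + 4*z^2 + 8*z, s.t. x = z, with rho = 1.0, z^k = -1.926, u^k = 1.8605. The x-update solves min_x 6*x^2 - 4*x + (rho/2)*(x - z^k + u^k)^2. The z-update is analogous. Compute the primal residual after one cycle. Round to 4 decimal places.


ADMM iteration with rho = 1.0, z^k = -1.926, u^k = 1.8605
Step 1: x-update.
Minimize 6*x^2 - 4*x + (1.0/2)*(x + 1.926 + 1.8605)^2
FOC: (2*6 + 1.0)*x = 4 + 1.0*(-1.926 - 1.8605)
x^{k+1} = 0.0164
Step 2: z-update.
Minimize 4*z^2 + 8*z + (1.0/2)*(0.0164 - z + 1.8605)^2
FOC: (2*4 + 1.0)*z = -8 + 1.0*(0.0164 + 1.8605)
z^{k+1} = -0.6803
Step 3: u-update.
u^{k+1} = 1.8605 + 0.0164 + 0.6803 = 2.5573
Step 4: Primal residual = |0.0164 + 0.6803| = 0.6968


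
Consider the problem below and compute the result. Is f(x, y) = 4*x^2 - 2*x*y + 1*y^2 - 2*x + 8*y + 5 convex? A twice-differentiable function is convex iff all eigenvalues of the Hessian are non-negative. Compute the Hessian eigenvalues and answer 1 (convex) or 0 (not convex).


The Hessian of f(x,y) = 4*x^2 - 2*x*y + 1*y^2 - 2*x + 8*y + 5 is:
H = [[8, -2], [-2, 2]]
Trace = 8 + 2 = 10
Determinant = 8*2 - (-2)^2 = 12
Discriminant = (10)^2 - 4*12 = 52.0
Eigenvalues: lambda_1 = 1.3944, lambda_2 = 8.6056
The function is convex.

1


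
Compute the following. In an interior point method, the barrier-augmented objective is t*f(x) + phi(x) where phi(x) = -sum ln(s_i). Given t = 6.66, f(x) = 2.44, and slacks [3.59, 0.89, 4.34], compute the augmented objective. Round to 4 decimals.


Step 1: Compute log-barrier.
ln values: [1.2782, -0.1165, 1.4679]
phi = -(1.2782 - 0.1165 + 1.4679) = -2.6295
Step 2: Compute augmented objective.
t*f(x) = 6.66*2.44 = 16.2504
Total = 16.2504 - 2.6295 = 13.6209


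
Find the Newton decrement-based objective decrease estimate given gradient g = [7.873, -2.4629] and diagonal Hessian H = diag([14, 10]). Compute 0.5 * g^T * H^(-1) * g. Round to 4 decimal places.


Step 1: H is diagonal, so H^(-1) * g = [0.5624, -0.2463].
Step 2: g^T H^(-1) g = sum_i g_i^2 / H_ii
  = (7.873)^2/14 + (-2.4629)^2/10
  = 4.4274 + 0.6066 = 5.034
Step 3: Objective decrease = 0.5 * g^T H^(-1) g = 2.517


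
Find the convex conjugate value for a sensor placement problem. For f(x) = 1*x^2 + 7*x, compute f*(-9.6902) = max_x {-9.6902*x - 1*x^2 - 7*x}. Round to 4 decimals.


f*(y) = sup_x {y*x - a*x^2 - b*x} = sup_x {(y-b)*x - a*x^2}
FOC: (y - b) - 2a*x = 0 => x* = (y - b)/(2a)
x* = (-9.6902 - 7)/(2*1) = -8.3451
f*(-9.6902) = (y-b)^2/(4a) = (-9.6902 - 7)^2/(4*1)
= 278.5628/4 = 69.6407


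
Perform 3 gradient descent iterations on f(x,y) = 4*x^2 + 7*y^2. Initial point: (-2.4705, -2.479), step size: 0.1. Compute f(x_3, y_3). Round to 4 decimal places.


Gradient descent on f(x,y) = 4*x^2 + 7*y^2.
Starting point: (-2.4705, -2.479), alpha = 0.1
Step 1: grad_x = 2*4*-2.4705 = -19.764, grad_y = 2*7*-2.479 = -34.706
  x_1 = -2.4705 - 0.1*-19.764 = -0.4941
  y_1 = -2.479 - 0.1*-34.706 = 0.9916
Step 2: grad_x = 2*4*-0.4941 = -3.9528, grad_y = 2*7*0.9916 = 13.8824
  x_2 = -0.4941 - 0.1*-3.9528 = -0.0988
  y_2 = 0.9916 - 0.1*13.8824 = -0.3966
Step 3: grad_x = 2*4*-0.0988 = -0.7906, grad_y = 2*7*-0.3966 = -5.553
  x_3 = -0.0988 - 0.1*-0.7906 = -0.0198
  y_3 = -0.3966 - 0.1*-5.553 = 0.1587
f(-0.0198, 0.1587) = 4*(-0.0198)^2 + 7*0.1587^2 = 0.1778


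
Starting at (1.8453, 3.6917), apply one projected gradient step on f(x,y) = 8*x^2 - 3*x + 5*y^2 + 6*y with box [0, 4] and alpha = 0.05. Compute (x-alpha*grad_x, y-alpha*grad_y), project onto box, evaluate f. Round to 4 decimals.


Step 1: Compute gradient at (1.8453, 3.6917).
grad_x = 2*8*1.8453 - 3 = 26.5248
grad_y = 2*5*3.6917 + 6 = 42.917
Step 2: Gradient step.
x_raw = 1.8453 - 0.05*26.5248 = 0.5191
y_raw = 3.6917 - 0.05*42.917 = 1.5459
Step 3: Project onto [0, 4].
x_proj = clip(0.5191) = 0.5191
y_proj = clip(1.5459) = 1.5459
Step 4: Evaluate f.
f(0.5191, 1.5459) = 21.8216


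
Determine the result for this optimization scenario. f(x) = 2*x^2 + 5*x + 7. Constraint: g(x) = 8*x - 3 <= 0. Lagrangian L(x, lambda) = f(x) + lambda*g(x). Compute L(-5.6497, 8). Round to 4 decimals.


Step 1: Evaluate f(x).
f(-5.6497) = 2*(-5.6497)^2 + 5*(-5.6497) + 7 = 42.5897
Step 2: Evaluate g(x).
g(-5.6497) = 8*-5.6497 - 3 = -48.1976
Step 3: Compute Lagrangian.
L = 42.5897 + 8*-48.1976 = -342.9911


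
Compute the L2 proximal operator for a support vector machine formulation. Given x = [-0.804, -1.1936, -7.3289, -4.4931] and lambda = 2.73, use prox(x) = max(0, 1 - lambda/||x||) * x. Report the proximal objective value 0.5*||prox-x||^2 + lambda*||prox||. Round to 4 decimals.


Step 1: Compute ||x||.
||x|| = 8.7162
Step 2: Compute scaling factor.
scale = max(0, 1 - 2.73/8.7162) = 0.6868
Step 3: prox(x) = [-0.5522, -0.8198, -5.0334, -3.0858]
||prox(x)|| = 5.9862
Step 4: Proximal objective.
0.5*||prox-x||^2 = 3.7265
lambda*||prox|| = 16.3423
Total = 20.0687


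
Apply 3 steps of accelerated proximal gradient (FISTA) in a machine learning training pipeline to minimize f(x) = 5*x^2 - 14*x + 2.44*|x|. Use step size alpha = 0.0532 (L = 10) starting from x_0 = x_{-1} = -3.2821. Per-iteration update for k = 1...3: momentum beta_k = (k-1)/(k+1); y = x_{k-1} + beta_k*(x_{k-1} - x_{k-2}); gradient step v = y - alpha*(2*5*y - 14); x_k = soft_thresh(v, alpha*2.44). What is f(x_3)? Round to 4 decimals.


FISTA on f(x) = 5*x^2 - 14*x + 2.44*|x|
L = 10, alpha = 0.0532
Iteration 1: beta = 0.0, y = -3.2821 + 0.0*(-3.2821 + 3.2821) = -3.2821
  grad(y) = -46.821, v = y - alpha*grad = -0.7912
  prox(v) = soft_thresh(-0.7912, 0.1298) = -0.6614
Iteration 2: beta = 0.3333, y = -0.6614 + 0.3333*(-0.6614 + 3.2821) = 0.2121
  grad(y) = -11.8785, v = y - alpha*grad = 0.8441
  prox(v) = soft_thresh(0.8441, 0.1298) = 0.7143
Iteration 3: beta = 0.5, y = 0.7143 + 0.5*(0.7143 + 0.6614) = 1.4021
  grad(y) = 0.0212, v = y - alpha*grad = 1.401
  prox(v) = soft_thresh(1.401, 0.1298) = 1.2712
f(x_3) = 5*1.2712^2 - 14*1.2712 + 2.44*|1.2712| = -6.6153


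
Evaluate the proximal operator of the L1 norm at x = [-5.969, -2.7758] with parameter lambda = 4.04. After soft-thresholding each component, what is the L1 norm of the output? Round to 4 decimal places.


Soft-thresholding with lambda = 4.04:
prox(-5.969) = sign(-5.969)*max(|-5.969| - 4.04, 0) = -1.929
prox(-2.7758) = sign(-2.7758)*max(|-2.7758| - 4.04, 0) = 0.0
prox(x) = [-1.929, 0.0]
||prox(x)||_1 = 1.929 + 0.0 = 1.929


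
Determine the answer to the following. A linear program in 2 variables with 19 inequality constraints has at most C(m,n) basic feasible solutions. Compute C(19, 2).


Each vertex corresponds to some choice of n active constraints out of m, so the number of vertices is at most C(m, n) = m! / (n!(m-n)!).
m = 19, n = 2
Numerator: 19 * 18
Denominator: 2! = 2
C(19, 2) = 171


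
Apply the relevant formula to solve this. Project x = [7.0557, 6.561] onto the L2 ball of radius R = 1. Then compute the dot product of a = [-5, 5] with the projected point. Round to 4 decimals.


Step 1: Compute ||x|| (intermediates to 6 decimals).
||x|| = sqrt(7.0557^2 + 6.561^2) = 9.634813
Step 2: Project.
Since ||x|| > R, scale = R/||x|| = 1/9.634813 = 0.10379, proj(x) = scale * x
proj(x) = [0.732311, 0.680966]
Step 3: Dot product.
a^T * proj(x) = -5*0.732311 + 5*0.680966 = -0.2567


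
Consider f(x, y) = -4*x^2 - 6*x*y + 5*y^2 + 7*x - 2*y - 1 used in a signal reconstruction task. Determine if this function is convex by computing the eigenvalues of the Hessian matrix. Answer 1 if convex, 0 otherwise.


The Hessian of f(x,y) = -4*x^2 - 6*x*y + 5*y^2 + 7*x - 2*y - 1 is:
H = [[-8, -6], [-6, 10]]
Trace = -8 + 10 = 2
Determinant = -8*10 - (-6)^2 = -116
Discriminant = (2)^2 - 4*-116 = 468.0
Eigenvalues: lambda_1 = -9.8167, lambda_2 = 11.8167
The function is not convex.

0


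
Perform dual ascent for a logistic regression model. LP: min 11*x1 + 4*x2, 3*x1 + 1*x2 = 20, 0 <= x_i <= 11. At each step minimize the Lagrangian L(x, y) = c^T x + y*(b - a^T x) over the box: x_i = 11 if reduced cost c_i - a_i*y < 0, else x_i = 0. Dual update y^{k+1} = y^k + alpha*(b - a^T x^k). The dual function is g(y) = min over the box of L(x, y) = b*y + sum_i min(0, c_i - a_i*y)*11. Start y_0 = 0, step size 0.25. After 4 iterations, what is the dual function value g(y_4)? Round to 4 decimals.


Dual ascent for LP: min 11*x1 + 4*x2, 3*x1 + 1*x2 = 20, 0 <= x_i <= 11
Step 1: y^k = 0.0, reduced costs: (11.0, 4.0)
  x^k = (0.0, 0.0), subgradient = b - a^T x = 20.0
  y^{k+1} = 0.0 + 0.25*20.0 = 5.0
Step 2: y^k = 5.0, reduced costs: (-4.0, -1.0)
  x^k = (11.0, 11.0), subgradient = b - a^T x = -24.0
  y^{k+1} = 5.0 + 0.25*-24.0 = -1.0
Step 3: y^k = -1.0, reduced costs: (14.0, 5.0)
  x^k = (0.0, 0.0), subgradient = b - a^T x = 20.0
  y^{k+1} = -1.0 + 0.25*20.0 = 4.0
Step 4: y^k = 4.0, reduced costs: (-1.0, 0.0)
  x^k = (11.0, 0.0), subgradient = b - a^T x = -13.0
  y^{k+1} = 4.0 + 0.25*-13.0 = 0.75
Dual objective at y_4 = 0.75: reduced costs (8.75, 3.25), box minimizer x = (0.0, 0.0)
g(y_4) = b*y + (c1 - a1*y)*x1 + (c2 - a2*y)*x2 = 20*0.75 + 8.75*0.0 + 3.25*0.0 = 15.0 + 0.0 + 0.0 = 15.0


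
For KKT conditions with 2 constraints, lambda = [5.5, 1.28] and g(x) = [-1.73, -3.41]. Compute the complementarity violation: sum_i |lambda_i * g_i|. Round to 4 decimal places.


KKT complementary slackness check:
lambda_1 * g_1 = 5.5 * -1.73 = -9.515
lambda_2 * g_2 = 1.28 * -3.41 = -4.3648
Total violation = 9.515 + 4.3648 = 13.8798


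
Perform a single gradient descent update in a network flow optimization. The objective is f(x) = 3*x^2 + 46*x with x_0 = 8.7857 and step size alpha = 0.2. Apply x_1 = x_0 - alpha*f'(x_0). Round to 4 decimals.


We compute the gradient at x_0 and apply the update.
f'(x) = 6*x + 46
f'(8.7857) = 6*8.7857 + 46 = 98.7142
x_1 = 8.7857 - 0.2*98.7142 = -10.9571


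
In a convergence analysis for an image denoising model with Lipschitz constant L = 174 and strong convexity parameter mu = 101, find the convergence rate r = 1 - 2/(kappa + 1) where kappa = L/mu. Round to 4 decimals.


Step 1: Compute the condition number.
kappa = L/mu = 174/101 = 1.7228
Step 2: Compute the convergence rate.
r = 1 - 2/(kappa + 1) = 1 - 2*mu/(L + mu) = (L - mu)/(L + mu) = 73/275 = 0.2655


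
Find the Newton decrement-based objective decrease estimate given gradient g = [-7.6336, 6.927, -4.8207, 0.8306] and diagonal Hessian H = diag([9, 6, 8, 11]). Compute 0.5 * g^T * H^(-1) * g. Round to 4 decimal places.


Step 1: H is diagonal, so H^(-1) * g = [-0.8482, 1.1545, -0.6026, 0.0755].
Step 2: g^T H^(-1) g = sum_i g_i^2 / H_ii
  = (-7.6336)^2/9 + (6.927)^2/6 + (-4.8207)^2/8 + (0.8306)^2/11
  = 6.4746 + 7.9972 + 2.9049 + 0.0627 = 17.4395
Step 3: Objective decrease = 0.5 * g^T H^(-1) g = 8.7197


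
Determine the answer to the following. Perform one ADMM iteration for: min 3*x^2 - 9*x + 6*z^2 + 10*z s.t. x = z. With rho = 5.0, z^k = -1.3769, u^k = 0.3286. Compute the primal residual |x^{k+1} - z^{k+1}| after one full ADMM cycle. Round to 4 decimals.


ADMM iteration with rho = 5.0, z^k = -1.3769, u^k = 0.3286
Step 1: x-update.
Minimize 3*x^2 - 9*x + (5.0/2)*(x + 1.3769 + 0.3286)^2
FOC: (2*3 + 5.0)*x = 9 + 5.0*(-1.3769 - 0.3286)
x^{k+1} = 0.043
Step 2: z-update.
Minimize 6*z^2 + 10*z + (5.0/2)*(0.043 - z + 0.3286)^2
FOC: (2*6 + 5.0)*z = -10 + 5.0*(0.043 + 0.3286)
z^{k+1} = -0.479
Step 3: u-update.
u^{k+1} = 0.3286 + 0.043 + 0.479 = 0.8505
Step 4: Primal residual = |0.043 + 0.479| = 0.5219


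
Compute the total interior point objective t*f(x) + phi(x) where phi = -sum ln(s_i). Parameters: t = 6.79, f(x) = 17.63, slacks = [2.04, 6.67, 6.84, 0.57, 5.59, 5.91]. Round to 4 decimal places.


Step 1: Compute log-barrier.
ln values: [0.7129, 1.8976, 1.9228, -0.5621, 1.721, 1.7766]
phi = -(0.7129 + 1.8976 + 1.9228 - 0.5621 + 1.721 + 1.7766) = -7.4689
Step 2: Compute augmented objective.
t*f(x) = 6.79*17.63 = 119.7077
Total = 119.7077 - 7.4689 = 112.2388


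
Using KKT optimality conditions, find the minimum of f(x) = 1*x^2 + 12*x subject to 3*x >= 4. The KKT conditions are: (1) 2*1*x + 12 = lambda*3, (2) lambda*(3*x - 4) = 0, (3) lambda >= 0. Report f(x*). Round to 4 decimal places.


Step 1: Try lambda = 0 (constraint inactive).
x_unc = -12/(2*1) = -6.0
Check: 3*-6.0 = -18.0 < 4 -- violated!
Step 2: Constraint must be active: 3*x = 4
x* = 4/3 = 1.3333 (rounded; the exact value 4/3 is used below)
lambda = (2*1*(4/3) + 12)/3 = 4.8889
Step 3: Compute optimal value.
f(x*) = 1*(4/3)^2 + 12*(4/3) = 17.7778


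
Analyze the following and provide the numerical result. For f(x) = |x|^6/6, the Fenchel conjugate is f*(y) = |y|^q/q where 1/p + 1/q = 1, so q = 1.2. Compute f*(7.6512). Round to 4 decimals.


The conjugate exponent q satisfies 1/p + 1/q = 1.
p = 6, so q = 6/(6 - 1) = 1.2
|y|^q = 7.6512^1.2 = 11.4941
f*(7.6512) = 11.4941 / 1.2 = 9.5784


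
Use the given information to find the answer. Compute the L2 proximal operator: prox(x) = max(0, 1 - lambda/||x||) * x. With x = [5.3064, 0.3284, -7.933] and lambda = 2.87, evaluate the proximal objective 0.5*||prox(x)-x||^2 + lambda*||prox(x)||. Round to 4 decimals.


Step 1: Compute ||x||.
||x|| = 9.5498
Step 2: Compute scaling factor.
scale = max(0, 1 - 2.87/9.5498) = 0.6995
Step 3: prox(x) = [3.7117, 0.2297, -5.5489]
||prox(x)|| = 6.6798
Step 4: Proximal objective.
0.5*||prox-x||^2 = 4.1185
lambda*||prox|| = 19.171
Total = 23.2894


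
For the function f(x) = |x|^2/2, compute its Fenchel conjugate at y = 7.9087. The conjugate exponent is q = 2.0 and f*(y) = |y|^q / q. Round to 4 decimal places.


The conjugate exponent q satisfies 1/p + 1/q = 1.
p = 2, so q = 2/(2 - 1) = 2.0
|y|^q = 7.9087^2.0 = 62.5475
f*(7.9087) = 62.5475 / 2.0 = 31.2738


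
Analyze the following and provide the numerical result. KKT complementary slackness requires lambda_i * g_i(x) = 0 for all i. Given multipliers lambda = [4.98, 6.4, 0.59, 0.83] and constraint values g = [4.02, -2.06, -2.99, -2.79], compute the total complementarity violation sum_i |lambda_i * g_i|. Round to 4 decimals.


KKT complementary slackness check:
lambda_1 * g_1 = 4.98 * 4.02 = 20.0196
lambda_2 * g_2 = 6.4 * -2.06 = -13.184
lambda_3 * g_3 = 0.59 * -2.99 = -1.7641
lambda_4 * g_4 = 0.83 * -2.79 = -2.3157
Total violation = 20.0196 + 13.184 + 1.7641 + 2.3157 = 37.2834


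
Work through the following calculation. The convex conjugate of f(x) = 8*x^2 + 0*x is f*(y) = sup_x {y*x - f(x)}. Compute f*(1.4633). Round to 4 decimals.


f*(y) = sup_x {y*x - a*x^2 - b*x} = sup_x {(y-b)*x - a*x^2}
FOC: (y - b) - 2a*x = 0 => x* = (y - b)/(2a)
x* = (1.4633 - 0)/(2*8) = 0.0915
f*(1.4633) = (y-b)^2/(4a) = (1.4633 - 0)^2/(4*8)
= 2.1412/32 = 0.0669


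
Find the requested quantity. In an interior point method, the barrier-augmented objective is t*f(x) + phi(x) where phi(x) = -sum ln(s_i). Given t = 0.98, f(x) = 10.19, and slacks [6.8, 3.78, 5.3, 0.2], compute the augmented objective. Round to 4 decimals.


Step 1: Compute log-barrier.
ln values: [1.9169, 1.3297, 1.6677, -1.6094]
phi = -(1.9169 + 1.3297 + 1.6677 - 1.6094) = -3.3049
Step 2: Compute augmented objective.
t*f(x) = 0.98*10.19 = 9.9862
Total = 9.9862 - 3.3049 = 6.6813


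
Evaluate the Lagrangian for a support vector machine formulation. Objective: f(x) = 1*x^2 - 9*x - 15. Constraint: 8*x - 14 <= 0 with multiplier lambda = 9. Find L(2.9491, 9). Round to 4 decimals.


Step 1: Evaluate f(x).
f(2.9491) = 1*2.9491^2 - 9*2.9491 - 15 = -32.8447
Step 2: Evaluate g(x).
g(2.9491) = 8*2.9491 - 14 = 9.5928
Step 3: Compute Lagrangian.
L = -32.8447 + 9*9.5928 = 53.4905


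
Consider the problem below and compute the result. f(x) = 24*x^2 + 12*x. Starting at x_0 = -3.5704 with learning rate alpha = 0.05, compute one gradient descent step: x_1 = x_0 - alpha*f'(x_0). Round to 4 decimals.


We compute the gradient at x_0 and apply the update.
f'(x) = 48*x + 12
f'(-3.5704) = 48*-3.5704 + 12 = -159.3792
x_1 = -3.5704 - 0.05*-159.3792 = 4.3986


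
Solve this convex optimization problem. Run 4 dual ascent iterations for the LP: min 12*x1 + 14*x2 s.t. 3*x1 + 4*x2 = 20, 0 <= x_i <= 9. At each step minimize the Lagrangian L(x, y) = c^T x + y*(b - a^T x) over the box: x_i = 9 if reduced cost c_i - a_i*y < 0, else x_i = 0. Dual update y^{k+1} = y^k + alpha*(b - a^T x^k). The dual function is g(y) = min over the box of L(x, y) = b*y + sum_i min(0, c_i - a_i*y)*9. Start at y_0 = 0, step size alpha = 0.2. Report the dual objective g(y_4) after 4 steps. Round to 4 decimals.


Dual ascent for LP: min 12*x1 + 14*x2, 3*x1 + 4*x2 = 20, 0 <= x_i <= 9
Step 1: y^k = 0.0, reduced costs: (12.0, 14.0)
  x^k = (0.0, 0.0), subgradient = b - a^T x = 20.0
  y^{k+1} = 0.0 + 0.2*20.0 = 4.0
Step 2: y^k = 4.0, reduced costs: (0.0, -2.0)
  x^k = (0.0, 9.0), subgradient = b - a^T x = -16.0
  y^{k+1} = 4.0 + 0.2*-16.0 = 0.8
Step 3: y^k = 0.8, reduced costs: (9.6, 10.8)
  x^k = (0.0, 0.0), subgradient = b - a^T x = 20.0
  y^{k+1} = 0.8 + 0.2*20.0 = 4.8
Step 4: y^k = 4.8, reduced costs: (-2.4, -5.2)
  x^k = (9.0, 9.0), subgradient = b - a^T x = -43.0
  y^{k+1} = 4.8 + 0.2*-43.0 = -3.8
Dual objective at y_4 = -3.8: reduced costs (23.4, 29.2), box minimizer x = (0.0, 0.0)
g(y_4) = b*y + (c1 - a1*y)*x1 + (c2 - a2*y)*x2 = 20*(-3.8) + 23.4*0.0 + 29.2*0.0 = -76.0 + 0.0 + 0.0 = -76.0


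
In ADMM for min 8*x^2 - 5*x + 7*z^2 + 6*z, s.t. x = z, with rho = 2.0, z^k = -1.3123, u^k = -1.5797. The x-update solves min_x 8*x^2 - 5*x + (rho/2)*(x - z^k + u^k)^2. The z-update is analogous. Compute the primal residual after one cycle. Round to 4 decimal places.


ADMM iteration with rho = 2.0, z^k = -1.3123, u^k = -1.5797
Step 1: x-update.
Minimize 8*x^2 - 5*x + (2.0/2)*(x + 1.3123 - 1.5797)^2
FOC: (2*8 + 2.0)*x = 5 + 2.0*(-1.3123 + 1.5797)
x^{k+1} = 0.3075
Step 2: z-update.
Minimize 7*z^2 + 6*z + (2.0/2)*(0.3075 - z - 1.5797)^2
FOC: (2*7 + 2.0)*z = -6 + 2.0*(0.3075 - 1.5797)
z^{k+1} = -0.534
Step 3: u-update.
u^{k+1} = -1.5797 + 0.3075 + 0.534 = -0.7382
Step 4: Primal residual = |0.3075 + 0.534| = 0.8415


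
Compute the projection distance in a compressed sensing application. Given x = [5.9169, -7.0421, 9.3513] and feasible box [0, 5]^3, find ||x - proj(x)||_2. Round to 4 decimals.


Project each component onto [0, 5].
clip(5.9169) = 5.0, clip(-7.0421) = 0.0, clip(9.3513) = 5.0
Projection = [5.0, 0.0, 5.0]
Squared diffs: [0.8407, 49.5912, 18.9338]
Distance = sqrt(69.3657) = 8.3286


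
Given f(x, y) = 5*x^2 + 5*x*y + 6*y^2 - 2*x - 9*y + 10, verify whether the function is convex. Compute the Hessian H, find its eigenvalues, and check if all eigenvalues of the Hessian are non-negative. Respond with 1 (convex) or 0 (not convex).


The Hessian of f(x,y) = 5*x^2 + 5*x*y + 6*y^2 - 2*x - 9*y + 10 is:
H = [[10, 5], [5, 12]]
Trace = 10 + 12 = 22
Determinant = 10*12 - (5)^2 = 95
Discriminant = (22)^2 - 4*95 = 104.0
Eigenvalues: lambda_1 = 5.901, lambda_2 = 16.099
The function is convex.

1


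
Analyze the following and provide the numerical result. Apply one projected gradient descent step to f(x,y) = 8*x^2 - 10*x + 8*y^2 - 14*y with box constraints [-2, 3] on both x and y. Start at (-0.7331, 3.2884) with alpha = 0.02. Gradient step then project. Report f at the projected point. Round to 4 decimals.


Step 1: Compute gradient at (-0.7331, 3.2884).
grad_x = 2*8*-0.7331 - 10 = -21.7296
grad_y = 2*8*3.2884 - 14 = 38.6144
Step 2: Gradient step.
x_raw = -0.7331 - 0.02*-21.7296 = -0.2985
y_raw = 3.2884 - 0.02*38.6144 = 2.5161
Step 3: Project onto [-2, 3].
x_proj = clip(-0.2985) = -0.2985
y_proj = clip(2.5161) = 2.5161
Step 4: Evaluate f.
f(-0.2985, 2.5161) = 19.1189


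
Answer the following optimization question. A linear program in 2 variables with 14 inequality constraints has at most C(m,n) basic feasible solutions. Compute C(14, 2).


Each vertex corresponds to some choice of n active constraints out of m, so the number of vertices is at most C(m, n) = m! / (n!(m-n)!).
m = 14, n = 2
Numerator: 14 * 13
Denominator: 2! = 2
C(14, 2) = 91


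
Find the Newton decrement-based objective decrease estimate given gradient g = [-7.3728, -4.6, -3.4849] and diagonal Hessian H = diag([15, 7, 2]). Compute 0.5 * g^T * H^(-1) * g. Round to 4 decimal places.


Step 1: H is diagonal, so H^(-1) * g = [-0.4915, -0.6571, -1.7425].
Step 2: g^T H^(-1) g = sum_i g_i^2 / H_ii
  = (-7.3728)^2/15 + (-4.6)^2/7 + (-3.4849)^2/2
  = 3.6239 + 3.0229 + 6.0723 = 12.719
Step 3: Objective decrease = 0.5 * g^T H^(-1) g = 6.3595


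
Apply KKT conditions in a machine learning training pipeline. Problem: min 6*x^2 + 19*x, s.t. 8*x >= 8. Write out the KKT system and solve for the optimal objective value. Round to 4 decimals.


Step 1: Try lambda = 0 (constraint inactive).
x_unc = -19/(2*6) = -1.5833
Check: 8*-1.5833 = -12.6664 < 8 -- violated!
Step 2: Constraint must be active: 8*x = 8
x* = 8/8 = 1.0
lambda = (2*6*1.0 + 19)/8 = 3.875
Step 3: Compute optimal value.
f(x*) = 6*1.0^2 + 19*1.0 = 25.0


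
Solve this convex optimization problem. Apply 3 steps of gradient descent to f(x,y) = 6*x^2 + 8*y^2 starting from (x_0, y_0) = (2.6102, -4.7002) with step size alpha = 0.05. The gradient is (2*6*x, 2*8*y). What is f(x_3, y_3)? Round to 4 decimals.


Gradient descent on f(x,y) = 6*x^2 + 8*y^2.
Starting point: (2.6102, -4.7002), alpha = 0.05
Step 1: grad_x = 2*6*2.6102 = 31.3224, grad_y = 2*8*-4.7002 = -75.2032
  x_1 = 2.6102 - 0.05*31.3224 = 1.0441
  y_1 = -4.7002 - 0.05*-75.2032 = -0.94
Step 2: grad_x = 2*6*1.0441 = 12.529, grad_y = 2*8*-0.94 = -15.0406
  x_2 = 1.0441 - 0.05*12.529 = 0.4176
  y_2 = -0.94 - 0.05*-15.0406 = -0.188
Step 3: grad_x = 2*6*0.4176 = 5.0116, grad_y = 2*8*-0.188 = -3.0081
  x_3 = 0.4176 - 0.05*5.0116 = 0.1671
  y_3 = -0.188 - 0.05*-3.0081 = -0.0376
f(0.1671, -0.0376) = 6*0.1671^2 + 8*(-0.0376)^2 = 0.1788


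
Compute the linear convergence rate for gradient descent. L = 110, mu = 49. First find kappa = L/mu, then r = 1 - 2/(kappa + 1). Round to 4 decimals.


Step 1: Compute the condition number.
kappa = L/mu = 110/49 = 2.2449
Step 2: Compute the convergence rate.
r = 1 - 2/(kappa + 1) = 1 - 2*mu/(L + mu) = (L - mu)/(L + mu) = 61/159 = 0.3836


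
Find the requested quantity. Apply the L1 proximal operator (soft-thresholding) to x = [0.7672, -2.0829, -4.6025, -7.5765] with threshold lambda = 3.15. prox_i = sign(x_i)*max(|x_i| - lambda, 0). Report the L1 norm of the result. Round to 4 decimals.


Soft-thresholding with lambda = 3.15:
prox(0.7672) = sign(0.7672)*max(|0.7672| - 3.15, 0) = 0.0
prox(-2.0829) = sign(-2.0829)*max(|-2.0829| - 3.15, 0) = 0.0
prox(-4.6025) = sign(-4.6025)*max(|-4.6025| - 3.15, 0) = -1.4525
prox(-7.5765) = sign(-7.5765)*max(|-7.5765| - 3.15, 0) = -4.4265
prox(x) = [0.0, 0.0, -1.4525, -4.4265]
||prox(x)||_1 = 0.0 + 0.0 + 1.4525 + 4.4265 = 5.879


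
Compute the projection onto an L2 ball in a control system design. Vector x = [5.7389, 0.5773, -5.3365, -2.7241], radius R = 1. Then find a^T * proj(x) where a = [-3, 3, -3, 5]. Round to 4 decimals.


Step 1: Compute ||x|| (intermediates to 6 decimals).
||x|| = sqrt(5.7389^2 + 0.5773^2 + (-5.3365)^2 + (-2.7241)^2) = 8.316682
Step 2: Project.
Since ||x|| > R, scale = R/||x|| = 1/8.316682 = 0.12024, proj(x) = scale * x
proj(x) = [0.690045, 0.069415, -0.641661, -0.327546]
Step 3: Dot product.
a^T * proj(x) = -3*0.690045 + 3*0.069415 - 3*(-0.641661) + 5*(-0.327546) = -1.5746


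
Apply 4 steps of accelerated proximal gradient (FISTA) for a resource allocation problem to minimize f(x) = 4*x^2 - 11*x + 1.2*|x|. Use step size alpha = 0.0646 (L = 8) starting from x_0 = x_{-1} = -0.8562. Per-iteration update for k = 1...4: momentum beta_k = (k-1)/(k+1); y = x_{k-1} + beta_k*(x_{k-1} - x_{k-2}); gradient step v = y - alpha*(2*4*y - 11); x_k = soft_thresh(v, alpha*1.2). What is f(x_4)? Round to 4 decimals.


FISTA on f(x) = 4*x^2 - 11*x + 1.2*|x|
L = 8, alpha = 0.0646
Iteration 1: beta = 0.0, y = -0.8562 + 0.0*(-0.8562 + 0.8562) = -0.8562
  grad(y) = -17.8496, v = y - alpha*grad = 0.2969
  prox(v) = soft_thresh(0.2969, 0.0775) = 0.2194
Iteration 2: beta = 0.3333, y = 0.2194 + 0.3333*(0.2194 + 0.8562) = 0.5779
  grad(y) = -6.3769, v = y - alpha*grad = 0.9898
  prox(v) = soft_thresh(0.9898, 0.0775) = 0.9123
Iteration 3: beta = 0.5, y = 0.9123 + 0.5*(0.9123 - 0.2194) = 1.2588
  grad(y) = -0.9297, v = y - alpha*grad = 1.3188
  prox(v) = soft_thresh(1.3188, 0.0775) = 1.2413
Iteration 4: beta = 0.6, y = 1.2413 + 0.6*(1.2413 - 0.9123) = 1.4387
  grad(y) = 0.5099, v = y - alpha*grad = 1.4058
  prox(v) = soft_thresh(1.4058, 0.0775) = 1.3283
f(x_4) = 4*1.3283^2 - 11*1.3283 + 1.2*|1.3283| = -5.9598


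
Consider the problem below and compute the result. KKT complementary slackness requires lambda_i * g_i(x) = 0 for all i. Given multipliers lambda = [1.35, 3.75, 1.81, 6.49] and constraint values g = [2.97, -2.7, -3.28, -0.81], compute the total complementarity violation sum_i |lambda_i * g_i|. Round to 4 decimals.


KKT complementary slackness check:
lambda_1 * g_1 = 1.35 * 2.97 = 4.0095
lambda_2 * g_2 = 3.75 * -2.7 = -10.125
lambda_3 * g_3 = 1.81 * -3.28 = -5.9368
lambda_4 * g_4 = 6.49 * -0.81 = -5.2569
Total violation = 4.0095 + 10.125 + 5.9368 + 5.2569 = 25.3282


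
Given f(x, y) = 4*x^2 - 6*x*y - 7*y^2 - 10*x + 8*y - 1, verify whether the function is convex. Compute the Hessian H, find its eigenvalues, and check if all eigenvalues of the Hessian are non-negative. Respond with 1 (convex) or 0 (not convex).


The Hessian of f(x,y) = 4*x^2 - 6*x*y - 7*y^2 - 10*x + 8*y - 1 is:
H = [[8, -6], [-6, -14]]
Trace = 8 - 14 = -6
Determinant = 8*-14 - (-6)^2 = -148
Discriminant = (-6)^2 - 4*-148 = 628.0
Eigenvalues: lambda_1 = -15.53, lambda_2 = 9.53
The function is not convex.

0


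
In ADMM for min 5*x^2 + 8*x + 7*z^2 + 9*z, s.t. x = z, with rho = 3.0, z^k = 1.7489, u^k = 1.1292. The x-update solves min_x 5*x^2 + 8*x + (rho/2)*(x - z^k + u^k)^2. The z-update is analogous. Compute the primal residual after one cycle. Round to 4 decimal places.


ADMM iteration with rho = 3.0, z^k = 1.7489, u^k = 1.1292
Step 1: x-update.
Minimize 5*x^2 + 8*x + (3.0/2)*(x - 1.7489 + 1.1292)^2
FOC: (2*5 + 3.0)*x = -8 + 3.0*(1.7489 - 1.1292)
x^{k+1} = -0.4724
Step 2: z-update.
Minimize 7*z^2 + 9*z + (3.0/2)*(-0.4724 - z + 1.1292)^2
FOC: (2*7 + 3.0)*z = -9 + 3.0*(-0.4724 + 1.1292)
z^{k+1} = -0.4135
Step 3: u-update.
u^{k+1} = 1.1292 - 0.4724 + 0.4135 = 1.0703
Step 4: Primal residual = |-0.4724 + 0.4135| = 0.0589
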